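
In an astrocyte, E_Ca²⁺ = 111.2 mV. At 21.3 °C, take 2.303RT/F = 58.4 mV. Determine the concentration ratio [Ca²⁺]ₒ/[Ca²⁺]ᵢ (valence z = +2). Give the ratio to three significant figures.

log₁₀([out]/[in]) = E·z/(58.4) = 111.2 × 2 / 58.4 = 3.8082
[out]/[in] = 10^(3.8082) = 6430

6430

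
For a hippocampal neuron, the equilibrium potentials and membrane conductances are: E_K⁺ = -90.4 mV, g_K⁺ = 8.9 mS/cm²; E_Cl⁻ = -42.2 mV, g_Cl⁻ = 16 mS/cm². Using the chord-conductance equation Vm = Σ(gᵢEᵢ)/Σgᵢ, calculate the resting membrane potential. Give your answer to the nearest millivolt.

-59 mV

Σ gᵢEᵢ = 8.9·(-90.4) + 16·(-42.2) = -1479.76
Σ gᵢ = 8.9 + 16 = 24.9
Vm = -1479.76 / 24.9 = -59.43 mV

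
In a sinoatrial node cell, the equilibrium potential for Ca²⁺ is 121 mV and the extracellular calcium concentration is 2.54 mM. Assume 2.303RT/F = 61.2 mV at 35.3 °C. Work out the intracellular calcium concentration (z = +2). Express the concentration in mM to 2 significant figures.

0.00028 mM

Nernst: E = (61.2/2) · log₁₀([out]/[in]), so log₁₀([out]/[in]) = 121.0 × 2 / 61.2 = 3.9542.
[out]/[in] = 10^(3.9542) = 9000.
[in] = 2.54 / 9000 = 0.0002822 mM.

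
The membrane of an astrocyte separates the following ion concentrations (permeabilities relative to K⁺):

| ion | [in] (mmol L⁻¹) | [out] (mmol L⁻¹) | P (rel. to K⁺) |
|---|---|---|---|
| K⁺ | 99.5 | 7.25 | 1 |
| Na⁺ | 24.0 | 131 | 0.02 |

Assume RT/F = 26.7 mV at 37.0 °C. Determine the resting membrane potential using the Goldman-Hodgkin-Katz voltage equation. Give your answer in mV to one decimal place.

Vm = 26.7 · ln[(Σ P·[cation]ₒ + Σ P·[anion]ᵢ) / (Σ P·[cation]ᵢ + Σ P·[anion]ₒ)]
Numerator = 1×7.25 + 0.02×131 = 9.87
Denominator = 1×99.5 + 0.02×24.0 = 99.98
Vm = 26.7 · ln(0.09872) = 26.7 × (-2.3155) = -61.82 mV

-61.8 mV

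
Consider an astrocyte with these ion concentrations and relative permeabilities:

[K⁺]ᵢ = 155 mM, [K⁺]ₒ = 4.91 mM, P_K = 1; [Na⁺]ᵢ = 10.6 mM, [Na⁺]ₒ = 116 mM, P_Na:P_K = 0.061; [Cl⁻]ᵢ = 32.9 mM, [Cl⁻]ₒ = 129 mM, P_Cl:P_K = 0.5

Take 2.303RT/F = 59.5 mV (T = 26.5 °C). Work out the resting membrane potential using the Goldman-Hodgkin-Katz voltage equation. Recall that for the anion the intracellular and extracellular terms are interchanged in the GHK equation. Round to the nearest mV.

-53 mV

Vm = 59.5 · log₁₀[(Σ P·[cation]ₒ + Σ P·[anion]ᵢ) / (Σ P·[cation]ᵢ + Σ P·[anion]ₒ)]
Numerator = 1×4.91 + 0.061×116 + 0.5×32.9 = 28.44
Denominator = 1×155 + 0.061×10.6 + 0.5×129 = 220.1
Vm = 59.5 · log₁₀(0.12917) = 59.5 × (-0.8888) = -52.89 mV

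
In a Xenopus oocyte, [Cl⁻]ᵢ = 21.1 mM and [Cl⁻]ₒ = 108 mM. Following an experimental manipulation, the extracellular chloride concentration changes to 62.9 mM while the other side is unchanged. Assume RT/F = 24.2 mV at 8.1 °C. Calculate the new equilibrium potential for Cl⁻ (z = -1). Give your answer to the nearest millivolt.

After the shift: [Cl⁻]_out = 62.9, [Cl⁻]_in = 21.1 mM.
E_new = (24.2/-1)·ln(62.9/21.1) = -24.20 · (1.0923) = -26.43 mV

-26 mV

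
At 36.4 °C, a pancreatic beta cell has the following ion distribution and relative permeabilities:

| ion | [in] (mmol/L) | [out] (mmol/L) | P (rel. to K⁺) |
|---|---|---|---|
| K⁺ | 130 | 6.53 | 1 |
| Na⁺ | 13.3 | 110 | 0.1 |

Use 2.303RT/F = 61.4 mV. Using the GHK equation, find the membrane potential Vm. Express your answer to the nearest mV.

-54 mV

Vm = 61.4 · log₁₀[(Σ P·[cation]ₒ + Σ P·[anion]ᵢ) / (Σ P·[cation]ᵢ + Σ P·[anion]ₒ)]
Numerator = 1×6.53 + 0.1×110 = 17.53
Denominator = 1×130 + 0.1×13.3 = 131.3
Vm = 61.4 · log₁₀(0.13348) = 61.4 × (-0.8746) = -53.70 mV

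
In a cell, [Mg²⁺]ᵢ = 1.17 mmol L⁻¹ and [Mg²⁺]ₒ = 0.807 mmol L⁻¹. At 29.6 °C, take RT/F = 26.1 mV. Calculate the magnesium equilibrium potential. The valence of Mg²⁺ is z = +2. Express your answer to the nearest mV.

-5 mV

E = (26.1/z) · ln([Mg²⁺]_out/[Mg²⁺]_in) with z = +2.
= (26.1/2) · ln(0.807/1.17) = 13.05 · ln(0.6897)
= 13.05 · (-0.3714) = -4.85 mV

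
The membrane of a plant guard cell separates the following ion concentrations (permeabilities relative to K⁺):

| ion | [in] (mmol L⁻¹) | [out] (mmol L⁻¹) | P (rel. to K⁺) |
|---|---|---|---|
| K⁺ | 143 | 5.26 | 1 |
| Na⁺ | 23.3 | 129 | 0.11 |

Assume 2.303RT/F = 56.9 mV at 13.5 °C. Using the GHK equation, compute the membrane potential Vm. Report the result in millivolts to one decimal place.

-49.7 mV

Vm = 56.9 · log₁₀[(Σ P·[cation]ₒ + Σ P·[anion]ᵢ) / (Σ P·[cation]ᵢ + Σ P·[anion]ₒ)]
Numerator = 1×5.26 + 0.11×129 = 19.45
Denominator = 1×143 + 0.11×23.3 = 145.6
Vm = 56.9 · log₁₀(0.13362) = 56.9 × (-0.8741) = -49.74 mV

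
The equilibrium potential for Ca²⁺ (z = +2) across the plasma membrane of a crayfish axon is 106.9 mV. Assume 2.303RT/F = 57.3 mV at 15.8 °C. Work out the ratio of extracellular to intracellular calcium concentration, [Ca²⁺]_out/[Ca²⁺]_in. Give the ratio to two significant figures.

log₁₀([out]/[in]) = E·z/(57.3) = 106.9 × 2 / 57.3 = 3.7312
[out]/[in] = 10^(3.7312) = 5386

5400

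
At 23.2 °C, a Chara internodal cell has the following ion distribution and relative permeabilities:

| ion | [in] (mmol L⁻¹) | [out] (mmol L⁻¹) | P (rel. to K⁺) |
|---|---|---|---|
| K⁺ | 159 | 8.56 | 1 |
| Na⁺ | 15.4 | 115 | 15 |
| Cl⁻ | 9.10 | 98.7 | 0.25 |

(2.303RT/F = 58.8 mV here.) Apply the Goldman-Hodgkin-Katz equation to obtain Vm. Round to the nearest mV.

37 mV

Vm = 58.8 · log₁₀[(Σ P·[cation]ₒ + Σ P·[anion]ᵢ) / (Σ P·[cation]ᵢ + Σ P·[anion]ₒ)]
Numerator = 1×8.56 + 15×115 + 0.25×9.10 = 1736
Denominator = 1×159 + 15×15.4 + 0.25×98.7 = 414.7
Vm = 58.8 · log₁₀(4.186) = 58.8 × (0.6218) = 36.56 mV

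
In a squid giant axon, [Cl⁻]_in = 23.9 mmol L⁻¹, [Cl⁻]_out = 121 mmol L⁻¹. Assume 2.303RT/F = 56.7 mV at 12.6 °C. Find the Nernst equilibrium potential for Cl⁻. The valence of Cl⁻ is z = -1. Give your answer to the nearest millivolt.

E = (56.7/z) · log₁₀([Cl⁻]_out/[Cl⁻]_in) with z = -1.
For an anion, dividing by z = -1 reverses the sign.
= (56.7/-1) · log₁₀(121/23.9) = -56.70 · log₁₀(5.063)
= -56.70 · (0.7044) = -39.94 mV

-40 mV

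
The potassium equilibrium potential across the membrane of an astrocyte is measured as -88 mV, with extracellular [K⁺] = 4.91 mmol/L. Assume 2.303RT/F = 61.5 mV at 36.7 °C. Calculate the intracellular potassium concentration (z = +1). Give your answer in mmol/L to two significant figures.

130 mmol/L

Nernst: E = (61.5/1) · log₁₀([out]/[in]), so log₁₀([out]/[in]) = -88.0 × 1 / 61.5 = -1.4309.
[out]/[in] = 10^(-1.4309) = 0.03708.
[in] = 4.91 / 0.03708 = 132.4 mmol/L.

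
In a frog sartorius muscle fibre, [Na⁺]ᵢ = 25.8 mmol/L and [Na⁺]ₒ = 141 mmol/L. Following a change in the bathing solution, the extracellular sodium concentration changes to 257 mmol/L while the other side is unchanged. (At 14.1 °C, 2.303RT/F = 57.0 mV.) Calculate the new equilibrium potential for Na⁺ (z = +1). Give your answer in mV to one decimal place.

After the shift: [Na⁺]_out = 257, [Na⁺]_in = 25.8 mmol/L.
E_new = (57.0/1)·log₁₀(257/25.8) = 57.00 · (0.9983) = 56.90 mV

56.9 mV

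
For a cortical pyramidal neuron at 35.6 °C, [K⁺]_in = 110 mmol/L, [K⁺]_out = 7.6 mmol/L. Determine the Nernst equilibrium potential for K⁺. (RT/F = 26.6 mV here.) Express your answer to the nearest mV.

-71 mV

E = (26.6/z) · ln([K⁺]_out/[K⁺]_in) with z = +1.
= (26.6/1) · ln(7.6/110) = 26.60 · ln(0.06909)
= 26.60 · (-2.6723) = -71.08 mV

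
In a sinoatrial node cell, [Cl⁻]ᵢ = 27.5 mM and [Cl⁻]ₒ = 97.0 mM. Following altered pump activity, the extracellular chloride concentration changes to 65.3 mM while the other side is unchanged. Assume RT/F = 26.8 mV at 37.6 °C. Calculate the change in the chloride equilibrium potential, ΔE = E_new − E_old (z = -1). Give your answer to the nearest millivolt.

11 mV

E_old = (26.8/-1)·ln(97.0/27.5) = -33.78 mV
E_new = (26.8/-1)·ln(65.3/27.5) = -23.18 mV
ΔE = -23.18 − (-33.78) = 10.61 mV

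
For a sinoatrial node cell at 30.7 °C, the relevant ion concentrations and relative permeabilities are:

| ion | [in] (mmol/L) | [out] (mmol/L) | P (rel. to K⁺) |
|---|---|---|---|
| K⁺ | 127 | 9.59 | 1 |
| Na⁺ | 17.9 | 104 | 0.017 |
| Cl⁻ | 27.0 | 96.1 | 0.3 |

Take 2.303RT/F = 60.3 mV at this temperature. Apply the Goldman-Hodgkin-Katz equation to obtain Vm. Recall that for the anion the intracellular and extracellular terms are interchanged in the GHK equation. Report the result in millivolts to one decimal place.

Vm = 60.3 · log₁₀[(Σ P·[cation]ₒ + Σ P·[anion]ᵢ) / (Σ P·[cation]ᵢ + Σ P·[anion]ₒ)]
Numerator = 1×9.59 + 0.017×104 + 0.3×27.0 = 19.46
Denominator = 1×127 + 0.017×17.9 + 0.3×96.1 = 156.1
Vm = 60.3 · log₁₀(0.12462) = 60.3 × (-0.9044) = -54.54 mV

-54.5 mV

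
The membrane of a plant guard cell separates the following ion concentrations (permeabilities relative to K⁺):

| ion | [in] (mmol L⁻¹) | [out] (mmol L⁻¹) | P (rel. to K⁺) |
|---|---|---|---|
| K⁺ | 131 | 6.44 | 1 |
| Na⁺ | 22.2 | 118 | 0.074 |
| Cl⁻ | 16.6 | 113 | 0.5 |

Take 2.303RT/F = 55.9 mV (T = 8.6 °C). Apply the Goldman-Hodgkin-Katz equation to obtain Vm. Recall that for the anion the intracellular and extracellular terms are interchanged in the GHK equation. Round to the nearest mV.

Vm = 55.9 · log₁₀[(Σ P·[cation]ₒ + Σ P·[anion]ᵢ) / (Σ P·[cation]ᵢ + Σ P·[anion]ₒ)]
Numerator = 1×6.44 + 0.074×118 + 0.5×16.6 = 23.47
Denominator = 1×131 + 0.074×22.2 + 0.5×113 = 189.1
Vm = 55.9 · log₁₀(0.1241) = 55.9 × (-0.9062) = -50.66 mV

-51 mV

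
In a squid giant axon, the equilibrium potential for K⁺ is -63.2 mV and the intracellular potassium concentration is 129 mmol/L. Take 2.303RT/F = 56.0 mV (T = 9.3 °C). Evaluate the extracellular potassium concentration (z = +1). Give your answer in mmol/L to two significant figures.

Nernst: E = (56.0/1) · log₁₀([out]/[in]), so log₁₀([out]/[in]) = -63.2 × 1 / 56.0 = -1.1286.
[out]/[in] = 10^(-1.1286) = 0.07438.
[out] = 0.07438 × 129 = 9.594 mmol/L.

9.6 mmol/L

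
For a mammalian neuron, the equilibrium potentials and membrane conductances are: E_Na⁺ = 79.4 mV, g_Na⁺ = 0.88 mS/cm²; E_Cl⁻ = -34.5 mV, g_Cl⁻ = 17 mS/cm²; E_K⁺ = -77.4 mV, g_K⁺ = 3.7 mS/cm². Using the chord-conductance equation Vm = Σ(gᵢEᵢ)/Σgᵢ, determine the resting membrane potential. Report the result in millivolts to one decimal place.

Σ gᵢEᵢ = 0.88·(79.4) + 17·(-34.5) + 3.7·(-77.4) = -803.01
Σ gᵢ = 0.88 + 17 + 3.7 = 21.58
Vm = -803.01 / 21.58 = -37.21 mV

-37.2 mV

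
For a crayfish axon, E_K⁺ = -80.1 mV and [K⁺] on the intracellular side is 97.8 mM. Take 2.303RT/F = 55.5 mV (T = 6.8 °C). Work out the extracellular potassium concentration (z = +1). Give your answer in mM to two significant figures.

3.5 mM

Nernst: E = (55.5/1) · log₁₀([out]/[in]), so log₁₀([out]/[in]) = -80.1 × 1 / 55.5 = -1.4432.
[out]/[in] = 10^(-1.4432) = 0.03604.
[out] = 0.03604 × 97.8 = 3.524 mM.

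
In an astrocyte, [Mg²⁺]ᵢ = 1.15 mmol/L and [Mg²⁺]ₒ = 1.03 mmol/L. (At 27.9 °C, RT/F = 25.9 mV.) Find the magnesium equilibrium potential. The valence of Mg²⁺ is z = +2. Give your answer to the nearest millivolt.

-1 mV

E = (25.9/z) · ln([Mg²⁺]_out/[Mg²⁺]_in) with z = +2.
= (25.9/2) · ln(1.03/1.15) = 12.95 · ln(0.8957)
= 12.95 · (-0.1102) = -1.43 mV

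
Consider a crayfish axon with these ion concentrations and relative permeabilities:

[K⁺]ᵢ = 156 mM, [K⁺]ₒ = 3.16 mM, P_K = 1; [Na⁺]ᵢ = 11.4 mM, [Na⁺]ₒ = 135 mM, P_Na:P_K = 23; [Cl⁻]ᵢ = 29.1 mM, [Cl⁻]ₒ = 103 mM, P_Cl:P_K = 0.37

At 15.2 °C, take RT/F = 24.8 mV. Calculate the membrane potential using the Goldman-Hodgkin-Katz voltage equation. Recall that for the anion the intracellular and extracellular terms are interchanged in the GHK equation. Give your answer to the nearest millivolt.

48 mV

Vm = 24.8 · ln[(Σ P·[cation]ₒ + Σ P·[anion]ᵢ) / (Σ P·[cation]ᵢ + Σ P·[anion]ₒ)]
Numerator = 1×3.16 + 23×135 + 0.37×29.1 = 3119
Denominator = 1×156 + 23×11.4 + 0.37×103 = 456.3
Vm = 24.8 · ln(6.8351) = 24.8 × (1.9221) = 47.67 mV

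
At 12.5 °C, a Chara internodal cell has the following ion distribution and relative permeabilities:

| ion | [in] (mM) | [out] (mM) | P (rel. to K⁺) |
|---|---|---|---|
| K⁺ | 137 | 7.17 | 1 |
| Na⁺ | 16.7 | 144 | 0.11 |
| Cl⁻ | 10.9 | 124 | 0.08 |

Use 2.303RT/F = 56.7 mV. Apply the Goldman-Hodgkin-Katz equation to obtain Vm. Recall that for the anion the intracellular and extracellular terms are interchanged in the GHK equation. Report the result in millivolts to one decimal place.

Vm = 56.7 · log₁₀[(Σ P·[cation]ₒ + Σ P·[anion]ᵢ) / (Σ P·[cation]ᵢ + Σ P·[anion]ₒ)]
Numerator = 1×7.17 + 0.11×144 + 0.08×10.9 = 23.88
Denominator = 1×137 + 0.11×16.7 + 0.08×124 = 148.8
Vm = 56.7 · log₁₀(0.16054) = 56.7 × (-0.7944) = -45.04 mV

-45.0 mV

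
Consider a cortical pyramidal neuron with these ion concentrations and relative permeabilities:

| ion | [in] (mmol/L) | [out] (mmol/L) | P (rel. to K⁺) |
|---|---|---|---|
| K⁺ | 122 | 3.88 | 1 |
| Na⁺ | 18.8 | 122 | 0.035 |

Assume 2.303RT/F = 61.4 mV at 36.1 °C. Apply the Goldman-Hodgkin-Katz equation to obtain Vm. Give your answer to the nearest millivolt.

-72 mV

Vm = 61.4 · log₁₀[(Σ P·[cation]ₒ + Σ P·[anion]ᵢ) / (Σ P·[cation]ᵢ + Σ P·[anion]ₒ)]
Numerator = 1×3.88 + 0.035×122 = 8.15
Denominator = 1×122 + 0.035×18.8 = 122.7
Vm = 61.4 · log₁₀(0.066445) = 61.4 × (-1.1775) = -72.30 mV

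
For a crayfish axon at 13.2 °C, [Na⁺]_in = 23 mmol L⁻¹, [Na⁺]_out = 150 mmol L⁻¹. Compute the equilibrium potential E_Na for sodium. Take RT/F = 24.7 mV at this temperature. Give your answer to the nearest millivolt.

46 mV

E = (24.7/z) · ln([Na⁺]_out/[Na⁺]_in) with z = +1.
= (24.7/1) · ln(150/23) = 24.70 · ln(6.522)
= 24.70 · (1.8751) = 46.32 mV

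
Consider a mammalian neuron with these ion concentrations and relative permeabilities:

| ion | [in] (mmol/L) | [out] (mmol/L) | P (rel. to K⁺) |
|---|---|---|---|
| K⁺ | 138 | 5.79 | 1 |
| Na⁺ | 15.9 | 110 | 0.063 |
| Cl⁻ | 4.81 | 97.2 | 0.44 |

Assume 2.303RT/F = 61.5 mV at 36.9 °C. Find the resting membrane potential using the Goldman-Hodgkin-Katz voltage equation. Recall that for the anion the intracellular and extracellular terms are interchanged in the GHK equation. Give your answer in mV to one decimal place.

-66.9 mV

Vm = 61.5 · log₁₀[(Σ P·[cation]ₒ + Σ P·[anion]ᵢ) / (Σ P·[cation]ᵢ + Σ P·[anion]ₒ)]
Numerator = 1×5.79 + 0.063×110 + 0.44×4.81 = 14.84
Denominator = 1×138 + 0.063×15.9 + 0.44×97.2 = 181.8
Vm = 61.5 · log₁₀(0.081622) = 61.5 × (-1.0882) = -66.92 mV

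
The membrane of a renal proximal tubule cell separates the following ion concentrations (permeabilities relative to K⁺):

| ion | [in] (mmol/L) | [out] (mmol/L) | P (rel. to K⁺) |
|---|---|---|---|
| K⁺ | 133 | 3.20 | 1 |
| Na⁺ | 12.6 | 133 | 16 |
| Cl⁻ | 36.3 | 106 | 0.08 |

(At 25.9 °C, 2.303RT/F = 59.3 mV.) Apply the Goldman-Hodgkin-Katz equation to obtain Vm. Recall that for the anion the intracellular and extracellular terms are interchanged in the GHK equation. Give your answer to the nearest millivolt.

Vm = 59.3 · log₁₀[(Σ P·[cation]ₒ + Σ P·[anion]ᵢ) / (Σ P·[cation]ᵢ + Σ P·[anion]ₒ)]
Numerator = 1×3.20 + 16×133 + 0.08×36.3 = 2134
Denominator = 1×133 + 16×12.6 + 0.08×106 = 343.1
Vm = 59.3 · log₁₀(6.2204) = 59.3 × (0.7938) = 47.07 mV

47 mV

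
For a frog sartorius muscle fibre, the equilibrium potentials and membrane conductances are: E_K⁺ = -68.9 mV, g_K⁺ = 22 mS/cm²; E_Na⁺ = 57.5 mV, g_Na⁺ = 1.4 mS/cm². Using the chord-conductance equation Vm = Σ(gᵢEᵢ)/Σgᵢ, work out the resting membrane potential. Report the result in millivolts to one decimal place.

Σ gᵢEᵢ = 22·(-68.9) + 1.4·(57.5) = -1435.30
Σ gᵢ = 22 + 1.4 = 23.4
Vm = -1435.30 / 23.4 = -61.34 mV

-61.3 mV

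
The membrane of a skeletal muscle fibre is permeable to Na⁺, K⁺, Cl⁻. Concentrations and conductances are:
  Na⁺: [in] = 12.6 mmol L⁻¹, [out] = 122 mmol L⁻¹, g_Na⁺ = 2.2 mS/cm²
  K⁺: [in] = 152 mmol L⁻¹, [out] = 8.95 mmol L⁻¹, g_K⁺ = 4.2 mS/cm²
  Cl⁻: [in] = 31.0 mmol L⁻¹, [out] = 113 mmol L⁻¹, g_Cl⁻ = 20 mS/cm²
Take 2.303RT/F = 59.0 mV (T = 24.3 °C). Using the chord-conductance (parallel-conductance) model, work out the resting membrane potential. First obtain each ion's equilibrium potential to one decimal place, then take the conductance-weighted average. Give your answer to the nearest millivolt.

E_Na⁺ = (59.0/1)·log₁₀(122/12.6) = 58.2 mV
E_K⁺ = (59.0/1)·log₁₀(8.95/152) = -72.6 mV
E_Cl⁻ = (59.0/-1)·log₁₀(113/31.0) = -33.1 mV
Vm = (Σ gᵢEᵢ)/(Σ gᵢ) = (2.2·58.2 + 4.2·-72.6 + 20·-33.1) / (2.2 + 4.2 + 20)
= -838.88 / 26.4 = -31.78 mV

-32 mV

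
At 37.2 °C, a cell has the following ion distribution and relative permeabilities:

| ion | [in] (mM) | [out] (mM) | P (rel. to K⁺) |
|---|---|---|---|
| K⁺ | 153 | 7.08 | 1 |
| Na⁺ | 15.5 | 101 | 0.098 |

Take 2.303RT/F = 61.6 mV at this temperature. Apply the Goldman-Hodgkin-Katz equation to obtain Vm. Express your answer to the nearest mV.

-59 mV

Vm = 61.6 · log₁₀[(Σ P·[cation]ₒ + Σ P·[anion]ᵢ) / (Σ P·[cation]ᵢ + Σ P·[anion]ₒ)]
Numerator = 1×7.08 + 0.098×101 = 16.98
Denominator = 1×153 + 0.098×15.5 = 154.5
Vm = 61.6 · log₁₀(0.10988) = 61.6 × (-0.9591) = -59.08 mV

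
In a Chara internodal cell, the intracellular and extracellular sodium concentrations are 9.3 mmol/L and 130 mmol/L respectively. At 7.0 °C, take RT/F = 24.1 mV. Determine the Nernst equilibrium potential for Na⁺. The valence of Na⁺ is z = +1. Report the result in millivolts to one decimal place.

63.6 mV

E = (24.1/z) · ln([Na⁺]_out/[Na⁺]_in) with z = +1.
= (24.1/1) · ln(130/9.3) = 24.10 · ln(13.98)
= 24.10 · (2.6375) = 63.56 mV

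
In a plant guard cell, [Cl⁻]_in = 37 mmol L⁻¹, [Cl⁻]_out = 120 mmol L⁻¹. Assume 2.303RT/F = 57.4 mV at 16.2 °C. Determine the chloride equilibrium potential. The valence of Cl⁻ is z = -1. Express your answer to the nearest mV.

E = (57.4/z) · log₁₀([Cl⁻]_out/[Cl⁻]_in) with z = -1.
For an anion, dividing by z = -1 reverses the sign.
= (57.4/-1) · log₁₀(120/37) = -57.40 · log₁₀(3.243)
= -57.40 · (0.5110) = -29.33 mV

-29 mV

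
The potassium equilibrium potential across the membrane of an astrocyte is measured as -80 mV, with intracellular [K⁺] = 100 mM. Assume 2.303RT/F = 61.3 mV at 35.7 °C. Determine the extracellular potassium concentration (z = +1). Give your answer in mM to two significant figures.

5.0 mM

Nernst: E = (61.3/1) · log₁₀([out]/[in]), so log₁₀([out]/[in]) = -80.0 × 1 / 61.3 = -1.3051.
[out]/[in] = 10^(-1.3051) = 0.04954.
[out] = 0.04954 × 100 = 4.954 mM.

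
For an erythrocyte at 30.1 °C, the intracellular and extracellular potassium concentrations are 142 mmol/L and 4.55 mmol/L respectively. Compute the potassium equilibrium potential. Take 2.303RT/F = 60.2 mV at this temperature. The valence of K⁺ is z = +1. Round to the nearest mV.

-90 mV

E = (60.2/z) · log₁₀([K⁺]_out/[K⁺]_in) with z = +1.
= (60.2/1) · log₁₀(4.55/142) = 60.20 · log₁₀(0.03204)
= 60.20 · (-1.4943) = -89.96 mV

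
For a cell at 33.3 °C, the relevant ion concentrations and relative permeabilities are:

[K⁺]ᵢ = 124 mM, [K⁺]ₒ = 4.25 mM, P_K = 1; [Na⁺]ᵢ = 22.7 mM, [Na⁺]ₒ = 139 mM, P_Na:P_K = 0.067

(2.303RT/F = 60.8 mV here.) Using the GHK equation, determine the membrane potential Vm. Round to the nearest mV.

-59 mV

Vm = 60.8 · log₁₀[(Σ P·[cation]ₒ + Σ P·[anion]ᵢ) / (Σ P·[cation]ᵢ + Σ P·[anion]ₒ)]
Numerator = 1×4.25 + 0.067×139 = 13.56
Denominator = 1×124 + 0.067×22.7 = 125.5
Vm = 60.8 · log₁₀(0.10805) = 60.8 × (-0.9664) = -58.75 mV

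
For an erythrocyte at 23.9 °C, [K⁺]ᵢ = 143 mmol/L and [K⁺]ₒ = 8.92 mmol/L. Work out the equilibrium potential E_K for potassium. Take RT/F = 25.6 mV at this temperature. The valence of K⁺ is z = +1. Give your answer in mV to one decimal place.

-71.0 mV

E = (25.6/z) · ln([K⁺]_out/[K⁺]_in) with z = +1.
= (25.6/1) · ln(8.92/143) = 25.60 · ln(0.06238)
= 25.60 · (-2.7745) = -71.03 mV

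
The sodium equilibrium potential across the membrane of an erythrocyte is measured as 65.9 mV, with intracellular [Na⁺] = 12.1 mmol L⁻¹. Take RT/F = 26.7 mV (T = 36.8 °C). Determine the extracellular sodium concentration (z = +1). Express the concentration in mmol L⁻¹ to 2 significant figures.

Nernst: E = (26.7/1) · ln([out]/[in]), so ln([out]/[in]) = 65.9 × 1 / 26.7 = 2.4682.
[out]/[in] = e^(2.4682) = 11.8.
[out] = 11.8 × 12.1 = 142.8 mmol L⁻¹.

140 mmol L⁻¹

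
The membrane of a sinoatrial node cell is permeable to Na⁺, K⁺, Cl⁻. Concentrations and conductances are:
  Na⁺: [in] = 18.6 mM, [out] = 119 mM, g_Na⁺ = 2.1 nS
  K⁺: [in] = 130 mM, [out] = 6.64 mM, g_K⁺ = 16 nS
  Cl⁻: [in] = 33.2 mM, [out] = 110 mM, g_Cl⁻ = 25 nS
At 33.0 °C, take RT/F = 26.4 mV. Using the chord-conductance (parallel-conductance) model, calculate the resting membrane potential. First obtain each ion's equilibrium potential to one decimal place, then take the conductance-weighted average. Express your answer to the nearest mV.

-45 mV

E_Na⁺ = (26.4/1)·ln(119/18.6) = 49.0 mV
E_K⁺ = (26.4/1)·ln(6.64/130) = -78.5 mV
E_Cl⁻ = (26.4/-1)·ln(110/33.2) = -31.6 mV
Vm = (Σ gᵢEᵢ)/(Σ gᵢ) = (2.1·49.0 + 16·-78.5 + 25·-31.6) / (2.1 + 16 + 25)
= -1943.10 / 43.1 = -45.08 mV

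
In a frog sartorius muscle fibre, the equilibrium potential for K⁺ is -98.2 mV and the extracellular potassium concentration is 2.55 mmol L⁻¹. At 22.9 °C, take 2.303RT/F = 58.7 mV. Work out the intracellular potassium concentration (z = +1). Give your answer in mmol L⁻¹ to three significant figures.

120 mmol L⁻¹

Nernst: E = (58.7/1) · log₁₀([out]/[in]), so log₁₀([out]/[in]) = -98.2 × 1 / 58.7 = -1.6729.
[out]/[in] = 10^(-1.6729) = 0.02124.
[in] = 2.55 / 0.02124 = 120.1 mmol L⁻¹.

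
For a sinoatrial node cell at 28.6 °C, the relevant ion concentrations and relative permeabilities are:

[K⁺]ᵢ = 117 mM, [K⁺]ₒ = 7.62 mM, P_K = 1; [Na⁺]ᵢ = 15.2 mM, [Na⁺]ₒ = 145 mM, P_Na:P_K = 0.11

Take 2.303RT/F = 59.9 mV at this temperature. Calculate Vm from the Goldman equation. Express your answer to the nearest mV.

Vm = 59.9 · log₁₀[(Σ P·[cation]ₒ + Σ P·[anion]ᵢ) / (Σ P·[cation]ᵢ + Σ P·[anion]ₒ)]
Numerator = 1×7.62 + 0.11×145 = 23.57
Denominator = 1×117 + 0.11×15.2 = 118.7
Vm = 59.9 · log₁₀(0.19861) = 59.9 × (-0.7020) = -42.05 mV

-42 mV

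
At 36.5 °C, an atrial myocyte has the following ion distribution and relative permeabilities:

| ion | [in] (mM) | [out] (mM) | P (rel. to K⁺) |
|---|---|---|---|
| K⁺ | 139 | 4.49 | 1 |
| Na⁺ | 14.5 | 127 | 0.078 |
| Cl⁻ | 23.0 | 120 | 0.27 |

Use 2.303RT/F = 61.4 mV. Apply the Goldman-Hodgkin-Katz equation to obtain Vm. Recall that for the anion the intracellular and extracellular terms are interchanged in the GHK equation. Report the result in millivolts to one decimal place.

Vm = 61.4 · log₁₀[(Σ P·[cation]ₒ + Σ P·[anion]ᵢ) / (Σ P·[cation]ᵢ + Σ P·[anion]ₒ)]
Numerator = 1×4.49 + 0.078×127 + 0.27×23.0 = 20.61
Denominator = 1×139 + 0.078×14.5 + 0.27×120 = 172.5
Vm = 61.4 · log₁₀(0.11943) = 61.4 × (-0.9229) = -56.66 mV

-56.7 mV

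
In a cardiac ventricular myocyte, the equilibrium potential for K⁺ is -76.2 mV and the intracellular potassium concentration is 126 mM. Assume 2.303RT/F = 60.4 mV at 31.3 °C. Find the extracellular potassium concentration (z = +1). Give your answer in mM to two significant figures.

6.9 mM

Nernst: E = (60.4/1) · log₁₀([out]/[in]), so log₁₀([out]/[in]) = -76.2 × 1 / 60.4 = -1.2616.
[out]/[in] = 10^(-1.2616) = 0.05475.
[out] = 0.05475 × 126 = 6.899 mM.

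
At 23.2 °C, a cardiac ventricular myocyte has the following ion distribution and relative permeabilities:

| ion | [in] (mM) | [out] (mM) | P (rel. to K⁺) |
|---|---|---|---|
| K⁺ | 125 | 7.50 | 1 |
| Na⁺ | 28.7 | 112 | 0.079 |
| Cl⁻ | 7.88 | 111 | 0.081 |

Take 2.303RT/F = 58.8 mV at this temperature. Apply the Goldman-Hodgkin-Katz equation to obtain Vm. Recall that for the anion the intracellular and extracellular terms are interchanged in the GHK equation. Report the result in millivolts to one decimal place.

Vm = 58.8 · log₁₀[(Σ P·[cation]ₒ + Σ P·[anion]ᵢ) / (Σ P·[cation]ᵢ + Σ P·[anion]ₒ)]
Numerator = 1×7.50 + 0.079×112 + 0.081×7.88 = 16.99
Denominator = 1×125 + 0.079×28.7 + 0.081×111 = 136.3
Vm = 58.8 · log₁₀(0.12466) = 58.8 × (-0.9043) = -53.17 mV

-53.2 mV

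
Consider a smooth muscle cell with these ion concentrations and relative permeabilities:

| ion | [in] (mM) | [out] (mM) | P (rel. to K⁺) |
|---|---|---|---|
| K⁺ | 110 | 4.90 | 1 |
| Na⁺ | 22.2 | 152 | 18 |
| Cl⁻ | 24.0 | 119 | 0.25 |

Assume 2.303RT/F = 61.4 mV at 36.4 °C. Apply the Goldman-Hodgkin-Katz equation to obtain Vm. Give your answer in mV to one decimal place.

Vm = 61.4 · log₁₀[(Σ P·[cation]ₒ + Σ P·[anion]ᵢ) / (Σ P·[cation]ᵢ + Σ P·[anion]ₒ)]
Numerator = 1×4.90 + 18×152 + 0.25×24.0 = 2747
Denominator = 1×110 + 18×22.2 + 0.25×119 = 539.3
Vm = 61.4 · log₁₀(5.093) = 61.4 × (0.7070) = 43.41 mV

43.4 mV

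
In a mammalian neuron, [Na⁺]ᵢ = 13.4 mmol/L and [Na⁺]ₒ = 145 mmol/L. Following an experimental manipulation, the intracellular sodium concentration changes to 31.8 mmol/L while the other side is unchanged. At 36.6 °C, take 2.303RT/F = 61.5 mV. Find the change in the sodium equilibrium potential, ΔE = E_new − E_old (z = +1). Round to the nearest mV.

E_old = (61.5/1)·log₁₀(145/13.4) = 63.61 mV
E_new = (61.5/1)·log₁₀(145/31.8) = 40.52 mV
ΔE = 40.52 − (63.61) = -23.08 mV

-23 mV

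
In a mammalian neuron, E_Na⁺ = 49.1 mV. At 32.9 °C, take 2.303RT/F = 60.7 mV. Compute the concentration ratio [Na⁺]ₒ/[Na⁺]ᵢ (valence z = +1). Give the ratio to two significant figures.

6.4

log₁₀([out]/[in]) = E·z/(60.7) = 49.1 × 1 / 60.7 = 0.8089
[out]/[in] = 10^(0.8089) = 6.44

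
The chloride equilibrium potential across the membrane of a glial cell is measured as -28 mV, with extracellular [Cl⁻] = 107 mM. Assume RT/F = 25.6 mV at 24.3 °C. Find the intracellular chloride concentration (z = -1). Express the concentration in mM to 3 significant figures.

Nernst: E = (25.6/-1) · ln([out]/[in]), so ln([out]/[in]) = -28.0 × -1 / 25.6 = 1.0938.
[out]/[in] = e^(1.0938) = 2.985.
[in] = 107 / 2.985 = 35.84 mM.

35.8 mM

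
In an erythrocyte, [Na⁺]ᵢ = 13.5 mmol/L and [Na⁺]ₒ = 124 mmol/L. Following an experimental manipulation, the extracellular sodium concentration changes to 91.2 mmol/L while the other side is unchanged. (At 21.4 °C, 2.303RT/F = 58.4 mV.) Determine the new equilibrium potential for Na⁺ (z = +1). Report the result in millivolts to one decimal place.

48.5 mV

After the shift: [Na⁺]_out = 91.2, [Na⁺]_in = 13.5 mmol/L.
E_new = (58.4/1)·log₁₀(91.2/13.5) = 58.40 · (0.8297) = 48.45 mV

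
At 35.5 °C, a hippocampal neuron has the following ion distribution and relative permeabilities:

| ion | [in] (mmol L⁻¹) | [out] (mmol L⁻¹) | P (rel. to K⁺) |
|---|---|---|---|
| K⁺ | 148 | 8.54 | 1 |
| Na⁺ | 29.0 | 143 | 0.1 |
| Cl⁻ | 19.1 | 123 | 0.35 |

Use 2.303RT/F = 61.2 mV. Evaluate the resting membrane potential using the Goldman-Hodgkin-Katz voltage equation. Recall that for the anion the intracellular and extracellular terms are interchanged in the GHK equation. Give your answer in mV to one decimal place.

-50.0 mV

Vm = 61.2 · log₁₀[(Σ P·[cation]ₒ + Σ P·[anion]ᵢ) / (Σ P·[cation]ᵢ + Σ P·[anion]ₒ)]
Numerator = 1×8.54 + 0.1×143 + 0.35×19.1 = 29.52
Denominator = 1×148 + 0.1×29.0 + 0.35×123 = 193.9
Vm = 61.2 · log₁₀(0.15223) = 61.2 × (-0.8175) = -50.03 mV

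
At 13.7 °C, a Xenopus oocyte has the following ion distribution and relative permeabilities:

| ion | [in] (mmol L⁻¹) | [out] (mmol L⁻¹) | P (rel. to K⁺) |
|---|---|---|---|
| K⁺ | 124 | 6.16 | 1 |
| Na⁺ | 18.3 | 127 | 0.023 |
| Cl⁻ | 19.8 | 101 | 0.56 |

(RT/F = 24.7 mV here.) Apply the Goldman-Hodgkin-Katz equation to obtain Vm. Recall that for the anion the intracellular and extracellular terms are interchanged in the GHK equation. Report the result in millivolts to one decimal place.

-54.2 mV

Vm = 24.7 · ln[(Σ P·[cation]ₒ + Σ P·[anion]ᵢ) / (Σ P·[cation]ᵢ + Σ P·[anion]ₒ)]
Numerator = 1×6.16 + 0.023×127 + 0.56×19.8 = 20.17
Denominator = 1×124 + 0.023×18.3 + 0.56×101 = 181
Vm = 24.7 · ln(0.11144) = 24.7 × (-2.1942) = -54.20 mV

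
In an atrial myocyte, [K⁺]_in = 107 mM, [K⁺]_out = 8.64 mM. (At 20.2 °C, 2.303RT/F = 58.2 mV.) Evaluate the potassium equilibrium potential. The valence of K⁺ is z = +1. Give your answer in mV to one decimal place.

E = (58.2/z) · log₁₀([K⁺]_out/[K⁺]_in) with z = +1.
= (58.2/1) · log₁₀(8.64/107) = 58.20 · log₁₀(0.08075)
= 58.20 · (-1.0929) = -63.61 mV

-63.6 mV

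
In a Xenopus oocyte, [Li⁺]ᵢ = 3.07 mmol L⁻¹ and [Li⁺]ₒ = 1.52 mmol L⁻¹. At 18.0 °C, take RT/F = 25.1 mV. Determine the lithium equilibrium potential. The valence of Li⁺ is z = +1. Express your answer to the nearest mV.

-18 mV

E = (25.1/z) · ln([Li⁺]_out/[Li⁺]_in) with z = +1.
= (25.1/1) · ln(1.52/3.07) = 25.10 · ln(0.4951)
= 25.10 · (-0.7030) = -17.64 mV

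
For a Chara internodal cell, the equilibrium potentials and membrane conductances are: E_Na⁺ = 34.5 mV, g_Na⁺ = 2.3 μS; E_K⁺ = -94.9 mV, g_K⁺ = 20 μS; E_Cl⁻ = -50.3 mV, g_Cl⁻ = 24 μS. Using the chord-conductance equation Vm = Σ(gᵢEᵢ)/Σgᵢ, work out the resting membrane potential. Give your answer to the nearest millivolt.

-65 mV

Σ gᵢEᵢ = 2.3·(34.5) + 20·(-94.9) + 24·(-50.3) = -3025.85
Σ gᵢ = 2.3 + 20 + 24 = 46.3
Vm = -3025.85 / 46.3 = -65.35 mV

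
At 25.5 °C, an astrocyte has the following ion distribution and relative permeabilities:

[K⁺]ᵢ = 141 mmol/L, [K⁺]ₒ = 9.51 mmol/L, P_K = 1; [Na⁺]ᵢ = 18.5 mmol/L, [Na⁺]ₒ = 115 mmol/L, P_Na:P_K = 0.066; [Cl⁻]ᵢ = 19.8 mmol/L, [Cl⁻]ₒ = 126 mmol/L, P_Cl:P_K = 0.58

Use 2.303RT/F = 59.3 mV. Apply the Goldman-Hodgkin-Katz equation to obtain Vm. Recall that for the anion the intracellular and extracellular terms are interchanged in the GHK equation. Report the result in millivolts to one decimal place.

Vm = 59.3 · log₁₀[(Σ P·[cation]ₒ + Σ P·[anion]ᵢ) / (Σ P·[cation]ᵢ + Σ P·[anion]ₒ)]
Numerator = 1×9.51 + 0.066×115 + 0.58×19.8 = 28.58
Denominator = 1×141 + 0.066×18.5 + 0.58×126 = 215.3
Vm = 59.3 · log₁₀(0.13276) = 59.3 × (-0.8769) = -52.00 mV

-52.0 mV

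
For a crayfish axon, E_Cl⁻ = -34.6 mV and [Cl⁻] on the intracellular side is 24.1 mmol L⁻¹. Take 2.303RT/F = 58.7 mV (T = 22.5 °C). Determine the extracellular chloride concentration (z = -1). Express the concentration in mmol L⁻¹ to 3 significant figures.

93.6 mmol L⁻¹

Nernst: E = (58.7/-1) · log₁₀([out]/[in]), so log₁₀([out]/[in]) = -34.6 × -1 / 58.7 = 0.5894.
[out]/[in] = 10^(0.5894) = 3.885.
[out] = 3.885 × 24.1 = 93.64 mmol L⁻¹.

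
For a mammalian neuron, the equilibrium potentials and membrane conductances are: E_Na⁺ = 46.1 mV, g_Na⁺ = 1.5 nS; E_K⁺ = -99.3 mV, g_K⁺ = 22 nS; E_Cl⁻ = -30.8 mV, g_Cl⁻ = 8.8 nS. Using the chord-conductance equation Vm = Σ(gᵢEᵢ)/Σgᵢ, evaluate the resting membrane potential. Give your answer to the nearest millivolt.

Σ gᵢEᵢ = 1.5·(46.1) + 22·(-99.3) + 8.8·(-30.8) = -2386.49
Σ gᵢ = 1.5 + 22 + 8.8 = 32.3
Vm = -2386.49 / 32.3 = -73.89 mV

-74 mV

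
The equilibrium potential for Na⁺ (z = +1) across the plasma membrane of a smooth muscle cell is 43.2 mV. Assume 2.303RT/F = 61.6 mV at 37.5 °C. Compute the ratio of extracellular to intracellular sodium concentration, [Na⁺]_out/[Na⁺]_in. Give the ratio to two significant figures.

5.0

log₁₀([out]/[in]) = E·z/(61.6) = 43.2 × 1 / 61.6 = 0.7013
[out]/[in] = 10^(0.7013) = 5.027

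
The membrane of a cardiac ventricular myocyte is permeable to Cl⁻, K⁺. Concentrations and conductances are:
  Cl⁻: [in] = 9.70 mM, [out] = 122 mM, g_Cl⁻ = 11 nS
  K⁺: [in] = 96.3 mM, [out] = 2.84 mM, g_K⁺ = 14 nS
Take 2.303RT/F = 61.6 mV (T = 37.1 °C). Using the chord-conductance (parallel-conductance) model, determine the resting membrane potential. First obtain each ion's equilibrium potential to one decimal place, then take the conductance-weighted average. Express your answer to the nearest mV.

-83 mV

E_Cl⁻ = (61.6/-1)·log₁₀(122/9.70) = -67.7 mV
E_K⁺ = (61.6/1)·log₁₀(2.84/96.3) = -94.3 mV
Vm = (Σ gᵢEᵢ)/(Σ gᵢ) = (11·-67.7 + 14·-94.3) / (11 + 14)
= -2064.90 / 25 = -82.60 mV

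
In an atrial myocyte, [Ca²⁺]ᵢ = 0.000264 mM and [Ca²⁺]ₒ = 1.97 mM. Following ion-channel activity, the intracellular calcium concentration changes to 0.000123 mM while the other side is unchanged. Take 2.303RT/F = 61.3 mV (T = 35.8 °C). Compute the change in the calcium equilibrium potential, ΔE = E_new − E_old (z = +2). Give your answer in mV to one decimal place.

E_old = (61.3/2)·log₁₀(1.97/0.000264) = 118.70 mV
E_new = (61.3/2)·log₁₀(1.97/0.000123) = 128.87 mV
ΔE = 128.87 − (118.70) = 10.17 mV

10.2 mV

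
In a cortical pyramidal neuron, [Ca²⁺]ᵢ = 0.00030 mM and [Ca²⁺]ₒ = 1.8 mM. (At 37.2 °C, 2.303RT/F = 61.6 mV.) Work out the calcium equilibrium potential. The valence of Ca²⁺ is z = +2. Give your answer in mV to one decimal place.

116.4 mV

E = (61.6/z) · log₁₀([Ca²⁺]_out/[Ca²⁺]_in) with z = +2.
= (61.6/2) · log₁₀(1.8/0.00030) = 30.80 · log₁₀(6000)
= 30.80 · (3.7782) = 116.37 mV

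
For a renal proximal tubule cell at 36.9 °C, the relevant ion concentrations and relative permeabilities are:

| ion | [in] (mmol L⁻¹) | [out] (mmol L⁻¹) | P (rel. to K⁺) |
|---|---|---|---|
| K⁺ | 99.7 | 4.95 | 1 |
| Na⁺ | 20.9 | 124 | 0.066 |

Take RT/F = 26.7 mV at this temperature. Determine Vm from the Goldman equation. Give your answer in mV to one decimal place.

-54.5 mV

Vm = 26.7 · ln[(Σ P·[cation]ₒ + Σ P·[anion]ᵢ) / (Σ P·[cation]ᵢ + Σ P·[anion]ₒ)]
Numerator = 1×4.95 + 0.066×124 = 13.13
Denominator = 1×99.7 + 0.066×20.9 = 101.1
Vm = 26.7 · ln(0.12994) = 26.7 × (-2.0407) = -54.49 mV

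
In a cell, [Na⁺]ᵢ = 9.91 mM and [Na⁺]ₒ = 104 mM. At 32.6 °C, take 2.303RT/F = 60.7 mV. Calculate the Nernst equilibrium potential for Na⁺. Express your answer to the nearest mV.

62 mV

E = (60.7/z) · log₁₀([Na⁺]_out/[Na⁺]_in) with z = +1.
= (60.7/1) · log₁₀(104/9.91) = 60.70 · log₁₀(10.49)
= 60.70 · (1.0210) = 61.97 mV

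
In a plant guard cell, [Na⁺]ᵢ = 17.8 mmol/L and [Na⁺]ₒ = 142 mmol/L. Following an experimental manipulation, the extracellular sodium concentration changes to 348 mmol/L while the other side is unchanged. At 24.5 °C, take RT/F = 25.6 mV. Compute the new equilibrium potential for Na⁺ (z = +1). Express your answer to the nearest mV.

After the shift: [Na⁺]_out = 348, [Na⁺]_in = 17.8 mmol/L.
E_new = (25.6/1)·ln(348/17.8) = 25.60 · (2.9730) = 76.11 mV

76 mV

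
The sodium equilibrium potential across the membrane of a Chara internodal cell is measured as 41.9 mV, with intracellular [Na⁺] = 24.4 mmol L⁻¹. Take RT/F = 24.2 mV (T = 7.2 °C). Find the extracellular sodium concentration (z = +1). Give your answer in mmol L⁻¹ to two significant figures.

140 mmol L⁻¹

Nernst: E = (24.2/1) · ln([out]/[in]), so ln([out]/[in]) = 41.9 × 1 / 24.2 = 1.7314.
[out]/[in] = e^(1.7314) = 5.649.
[out] = 5.649 × 24.4 = 137.8 mmol L⁻¹.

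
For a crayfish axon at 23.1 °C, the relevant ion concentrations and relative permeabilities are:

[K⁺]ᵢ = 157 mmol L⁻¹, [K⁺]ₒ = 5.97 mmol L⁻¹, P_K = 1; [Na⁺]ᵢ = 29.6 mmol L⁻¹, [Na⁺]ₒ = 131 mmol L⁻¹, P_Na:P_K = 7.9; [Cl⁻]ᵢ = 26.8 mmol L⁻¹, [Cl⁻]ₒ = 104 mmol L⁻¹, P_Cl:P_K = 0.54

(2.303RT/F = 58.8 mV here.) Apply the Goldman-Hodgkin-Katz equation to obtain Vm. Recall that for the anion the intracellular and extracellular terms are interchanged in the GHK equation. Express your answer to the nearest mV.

22 mV

Vm = 58.8 · log₁₀[(Σ P·[cation]ₒ + Σ P·[anion]ᵢ) / (Σ P·[cation]ᵢ + Σ P·[anion]ₒ)]
Numerator = 1×5.97 + 7.9×131 + 0.54×26.8 = 1055
Denominator = 1×157 + 7.9×29.6 + 0.54×104 = 447
Vm = 58.8 · log₁₀(2.3609) = 58.8 × (0.3731) = 21.94 mV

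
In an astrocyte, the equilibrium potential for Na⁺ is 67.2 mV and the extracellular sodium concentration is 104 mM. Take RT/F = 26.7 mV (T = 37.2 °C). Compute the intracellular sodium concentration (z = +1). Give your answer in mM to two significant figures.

Nernst: E = (26.7/1) · ln([out]/[in]), so ln([out]/[in]) = 67.2 × 1 / 26.7 = 2.5169.
[out]/[in] = e^(2.5169) = 12.39.
[in] = 104 / 12.39 = 8.394 mM.

8.4 mM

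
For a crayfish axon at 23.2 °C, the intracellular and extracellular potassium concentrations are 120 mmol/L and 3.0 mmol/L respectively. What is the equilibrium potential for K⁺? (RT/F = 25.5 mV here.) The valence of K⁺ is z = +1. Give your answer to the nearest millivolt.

E = (25.5/z) · ln([K⁺]_out/[K⁺]_in) with z = +1.
= (25.5/1) · ln(3.0/120) = 25.50 · ln(0.025)
= 25.50 · (-3.6889) = -94.07 mV

-94 mV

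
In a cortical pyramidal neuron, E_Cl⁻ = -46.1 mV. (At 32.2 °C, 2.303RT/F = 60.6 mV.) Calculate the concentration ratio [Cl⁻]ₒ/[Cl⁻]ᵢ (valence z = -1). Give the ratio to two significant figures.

log₁₀([out]/[in]) = E·z/(60.6) = -46.1 × -1 / 60.6 = 0.7607
[out]/[in] = 10^(0.7607) = 5.764

5.8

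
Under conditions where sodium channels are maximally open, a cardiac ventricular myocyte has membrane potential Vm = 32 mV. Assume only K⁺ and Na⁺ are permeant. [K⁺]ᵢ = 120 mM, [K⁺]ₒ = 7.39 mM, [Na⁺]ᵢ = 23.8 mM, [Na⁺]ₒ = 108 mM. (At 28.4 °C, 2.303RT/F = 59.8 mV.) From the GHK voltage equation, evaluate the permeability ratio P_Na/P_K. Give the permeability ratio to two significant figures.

15

Let α = P_Na/P_K. GHK: Vm = 59.8·log₁₀[(Kₒ + α·Naₒ)/(Kᵢ + α·Naᵢ)].
10^(Vm/59.8) = 10^(32.0/59.8) = 3.4286
So 3.4286·(Kᵢ + α·Naᵢ) = Kₒ + α·Naₒ → α = (3.4286·120.0 − 7.39) / (108.0 − 3.4286·23.8)
α = (411.4 − 7.39) / (108.0 − 81.6) = 404/26.4 = 15.31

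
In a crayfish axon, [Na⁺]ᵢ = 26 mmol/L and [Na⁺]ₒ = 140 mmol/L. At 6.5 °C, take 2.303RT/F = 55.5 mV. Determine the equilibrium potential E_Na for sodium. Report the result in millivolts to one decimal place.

40.6 mV

E = (55.5/z) · log₁₀([Na⁺]_out/[Na⁺]_in) with z = +1.
= (55.5/1) · log₁₀(140/26) = 55.50 · log₁₀(5.385)
= 55.50 · (0.7312) = 40.58 mV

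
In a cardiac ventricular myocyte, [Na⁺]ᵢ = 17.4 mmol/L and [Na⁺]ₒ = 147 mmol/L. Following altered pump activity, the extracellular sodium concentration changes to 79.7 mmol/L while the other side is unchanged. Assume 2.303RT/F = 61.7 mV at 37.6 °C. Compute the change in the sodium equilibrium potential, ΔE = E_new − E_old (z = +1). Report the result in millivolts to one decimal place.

E_old = (61.7/1)·log₁₀(147/17.4) = 57.18 mV
E_new = (61.7/1)·log₁₀(79.7/17.4) = 40.78 mV
ΔE = 40.78 − (57.18) = -16.40 mV

-16.4 mV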